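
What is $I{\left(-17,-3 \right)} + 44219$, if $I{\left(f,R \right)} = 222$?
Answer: $44441$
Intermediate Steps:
$I{\left(-17,-3 \right)} + 44219 = 222 + 44219 = 44441$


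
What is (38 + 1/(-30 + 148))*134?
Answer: 300495/59 ≈ 5093.1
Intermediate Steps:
(38 + 1/(-30 + 148))*134 = (38 + 1/118)*134 = (4485/118)*134 = 300495/59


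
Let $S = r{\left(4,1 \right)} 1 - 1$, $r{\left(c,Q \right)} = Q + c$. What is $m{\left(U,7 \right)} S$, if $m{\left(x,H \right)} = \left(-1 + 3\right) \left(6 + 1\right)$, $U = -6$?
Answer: $56$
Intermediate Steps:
$m{\left(x,H \right)} = 14$ ($m{\left(x,H \right)} = 2 \cdot 7 = 14$)
$S = 4$ ($S = \left(1 + 4\right) 1 - 1 = 5 \cdot 1 - 1 = 5 - 1 = 4$)
$m{\left(U,7 \right)} S = 14 \cdot 4 = 56$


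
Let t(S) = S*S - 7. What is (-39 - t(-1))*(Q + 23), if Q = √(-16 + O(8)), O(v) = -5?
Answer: -759 - 33*I*√21 ≈ -759.0 - 151.23*I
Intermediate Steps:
Q = I*√21 (Q = √(-16 - 5) = √(-21) = I*√21 ≈ 4.5826*I)
t(S) = -7 + S² (t(S) = S² - 7 = -7 + S²)
(-39 - t(-1))*(Q + 23) = (-39 - (-7 + (-1)²))*(I*√21 + 23) = (-39 - (-7 + 1))*(23 + I*√21) = (-39 - 1*(-6))*(23 + I*√21) = (-39 + 6)*(23 + I*√21) = -33*(23 + I*√21) = -759 - 33*I*√21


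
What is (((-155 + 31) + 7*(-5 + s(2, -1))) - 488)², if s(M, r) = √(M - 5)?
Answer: 418462 - 9058*I*√3 ≈ 4.1846e+5 - 15689.0*I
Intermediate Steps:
s(M, r) = √(-5 + M)
(((-155 + 31) + 7*(-5 + s(2, -1))) - 488)² = (((-155 + 31) + 7*(-5 + √(-5 + 2))) - 488)² = ((-124 + 7*(-5 + √(-3))) - 488)² = ((-124 + 7*(-5 + I*√3)) - 488)² = ((-124 + (-35 + 7*I*√3)) - 488)² = ((-159 + 7*I*√3) - 488)² = (-647 + 7*I*√3)²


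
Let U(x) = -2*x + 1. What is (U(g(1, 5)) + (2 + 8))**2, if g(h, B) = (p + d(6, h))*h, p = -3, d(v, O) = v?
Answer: 25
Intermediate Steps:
g(h, B) = 3*h (g(h, B) = (-3 + 6)*h = 3*h)
U(x) = 1 - 2*x
(U(g(1, 5)) + (2 + 8))**2 = ((1 - 6) + (2 + 8))**2 = ((1 - 2*3) + 10)**2 = ((1 - 6) + 10)**2 = (-5 + 10)**2 = 5**2 = 25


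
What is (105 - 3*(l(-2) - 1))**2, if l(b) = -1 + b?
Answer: 13689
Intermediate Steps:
(105 - 3*(l(-2) - 1))**2 = (105 - 3*((-1 - 2) - 1))**2 = (105 - 3*(-3 - 1))**2 = (105 - 3*(-4))**2 = (105 + 12)**2 = 117**2 = 13689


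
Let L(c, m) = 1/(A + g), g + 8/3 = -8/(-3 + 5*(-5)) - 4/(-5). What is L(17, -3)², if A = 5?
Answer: 11025/128881 ≈ 0.085544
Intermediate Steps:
g = -166/105 (g = -8/3 + (-8/(-3 + 5*(-5)) - 4/(-5)) = -8/3 + (-8/(-3 - 25) - 4*(-⅕)) = -8/3 + (-8/(-28) + ⅘) = -8/3 + (-8*(-1/28) + ⅘) = -8/3 + (2/7 + ⅘) = -8/3 + 38/35 = -166/105 ≈ -1.5810)
L(c, m) = 105/359 (L(c, m) = 1/(5 - 166/105) = 1/(359/105) = 105/359)
L(17, -3)² = (105/359)² = 11025/128881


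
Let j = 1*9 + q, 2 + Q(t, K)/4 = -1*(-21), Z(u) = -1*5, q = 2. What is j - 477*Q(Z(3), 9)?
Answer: -36241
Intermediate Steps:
Z(u) = -5
Q(t, K) = 76 (Q(t, K) = -8 + 4*(-1*(-21)) = -8 + 4*21 = -8 + 84 = 76)
j = 11 (j = 1*9 + 2 = 9 + 2 = 11)
j - 477*Q(Z(3), 9) = 11 - 477*76 = 11 - 36252 = -36241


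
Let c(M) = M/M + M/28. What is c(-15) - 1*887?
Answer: -24823/28 ≈ -886.54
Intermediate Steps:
c(M) = 1 + M/28 (c(M) = 1 + M*(1/28) = 1 + M/28)
c(-15) - 1*887 = (1 + (1/28)*(-15)) - 1*887 = (1 - 15/28) - 887 = 13/28 - 887 = -24823/28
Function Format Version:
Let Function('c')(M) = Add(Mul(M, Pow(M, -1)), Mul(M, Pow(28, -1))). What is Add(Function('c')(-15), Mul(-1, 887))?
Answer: Rational(-24823, 28) ≈ -886.54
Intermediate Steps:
Function('c')(M) = Add(1, Mul(Rational(1, 28), M)) (Function('c')(M) = Add(1, Mul(M, Rational(1, 28))) = Add(1, Mul(Rational(1, 28), M)))
Add(Function('c')(-15), Mul(-1, 887)) = Add(Add(1, Mul(Rational(1, 28), -15)), Mul(-1, 887)) = Add(Add(1, Rational(-15, 28)), -887) = Add(Rational(13, 28), -887) = Rational(-24823, 28)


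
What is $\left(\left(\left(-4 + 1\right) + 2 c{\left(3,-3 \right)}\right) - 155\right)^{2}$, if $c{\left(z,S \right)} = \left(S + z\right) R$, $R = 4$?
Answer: $24964$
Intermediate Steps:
$c{\left(z,S \right)} = 4 S + 4 z$ ($c{\left(z,S \right)} = \left(S + z\right) 4 = 4 S + 4 z$)
$\left(\left(\left(-4 + 1\right) + 2 c{\left(3,-3 \right)}\right) - 155\right)^{2} = \left(\left(\left(-4 + 1\right) + 2 \left(4 \left(-3\right) + 4 \cdot 3\right)\right) - 155\right)^{2} = \left(\left(-3 + 2 \left(-12 + 12\right)\right) - 155\right)^{2} = \left(\left(-3 + 2 \cdot 0\right) - 155\right)^{2} = \left(\left(-3 + 0\right) - 155\right)^{2} = \left(-3 - 155\right)^{2} = \left(-158\right)^{2} = 24964$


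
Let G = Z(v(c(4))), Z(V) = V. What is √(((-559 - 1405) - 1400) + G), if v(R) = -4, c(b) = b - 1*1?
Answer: 2*I*√842 ≈ 58.034*I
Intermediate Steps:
c(b) = -1 + b (c(b) = b - 1 = -1 + b)
G = -4
√(((-559 - 1405) - 1400) + G) = √(((-559 - 1405) - 1400) - 4) = √((-1964 - 1400) - 4) = √(-3364 - 4) = √(-3368) = 2*I*√842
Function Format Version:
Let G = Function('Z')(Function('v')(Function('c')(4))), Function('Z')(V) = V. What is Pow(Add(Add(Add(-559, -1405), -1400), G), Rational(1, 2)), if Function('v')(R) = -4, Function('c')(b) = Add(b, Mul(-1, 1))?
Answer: Mul(2, I, Pow(842, Rational(1, 2))) ≈ Mul(58.034, I)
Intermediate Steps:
Function('c')(b) = Add(-1, b) (Function('c')(b) = Add(b, -1) = Add(-1, b))
G = -4
Pow(Add(Add(Add(-559, -1405), -1400), G), Rational(1, 2)) = Pow(Add(Add(Add(-559, -1405), -1400), -4), Rational(1, 2)) = Pow(Add(Add(-1964, -1400), -4), Rational(1, 2)) = Pow(Add(-3364, -4), Rational(1, 2)) = Pow(-3368, Rational(1, 2)) = Mul(2, I, Pow(842, Rational(1, 2)))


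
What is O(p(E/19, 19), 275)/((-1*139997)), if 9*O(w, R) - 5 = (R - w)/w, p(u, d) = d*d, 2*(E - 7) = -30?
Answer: -191/50538917 ≈ -3.7793e-6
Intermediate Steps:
E = -8 (E = 7 + (½)*(-30) = 7 - 15 = -8)
p(u, d) = d²
O(w, R) = 5/9 + (R - w)/(9*w) (O(w, R) = 5/9 + ((R - w)/w)/9 = 5/9 + (R - w)/(9*w))
O(p(E/19, 19), 275)/((-1*139997)) = ((275 + 4*19²)/(9*(19²)))/((-1*139997)) = ((⅑)*(275 + 4*361)/361)/(-139997) = ((⅑)*(1/361)*(275 + 1444))*(-1/139997) = ((⅑)*(1/361)*1719)*(-1/139997) = (191/361)*(-1/139997) = -191/50538917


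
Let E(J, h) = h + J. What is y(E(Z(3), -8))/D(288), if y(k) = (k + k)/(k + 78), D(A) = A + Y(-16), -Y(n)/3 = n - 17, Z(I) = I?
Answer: -10/28251 ≈ -0.00035397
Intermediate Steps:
Y(n) = 51 - 3*n (Y(n) = -3*(n - 17) = -3*(-17 + n) = 51 - 3*n)
E(J, h) = J + h
D(A) = 99 + A (D(A) = A + (51 - 3*(-16)) = A + (51 + 48) = A + 99 = 99 + A)
y(k) = 2*k/(78 + k) (y(k) = (2*k)/(78 + k) = 2*k/(78 + k))
y(E(Z(3), -8))/D(288) = (2*(3 - 8)/(78 + (3 - 8)))/(99 + 288) = (2*(-5)/(78 - 5))/387 = (2*(-5)/73)*(1/387) = (2*(-5)*(1/73))*(1/387) = -10/73*1/387 = -10/28251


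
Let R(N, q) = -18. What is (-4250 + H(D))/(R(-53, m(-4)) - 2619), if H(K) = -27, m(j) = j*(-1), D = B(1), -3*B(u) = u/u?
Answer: 4277/2637 ≈ 1.6219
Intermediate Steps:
B(u) = -⅓ (B(u) = -u/(3*u) = -⅓*1 = -⅓)
D = -⅓ ≈ -0.33333
m(j) = -j
(-4250 + H(D))/(R(-53, m(-4)) - 2619) = (-4250 - 27)/(-18 - 2619) = -4277/(-2637) = -4277*(-1/2637) = 4277/2637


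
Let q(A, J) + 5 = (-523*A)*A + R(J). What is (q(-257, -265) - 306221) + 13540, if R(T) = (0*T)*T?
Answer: -34836313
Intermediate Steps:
R(T) = 0 (R(T) = 0*T = 0)
q(A, J) = -5 - 523*A**2 (q(A, J) = -5 + ((-523*A)*A + 0) = -5 + (-523*A**2 + 0) = -5 - 523*A**2)
(q(-257, -265) - 306221) + 13540 = ((-5 - 523*(-257)**2) - 306221) + 13540 = ((-5 - 523*66049) - 306221) + 13540 = ((-5 - 34543627) - 306221) + 13540 = (-34543632 - 306221) + 13540 = -34849853 + 13540 = -34836313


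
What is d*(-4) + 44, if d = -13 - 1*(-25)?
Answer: -4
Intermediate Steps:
d = 12 (d = -13 + 25 = 12)
d*(-4) + 44 = 12*(-4) + 44 = -48 + 44 = -4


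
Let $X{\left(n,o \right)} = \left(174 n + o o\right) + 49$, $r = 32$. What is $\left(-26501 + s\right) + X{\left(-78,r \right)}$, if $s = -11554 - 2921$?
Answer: $-53475$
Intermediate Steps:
$s = -14475$ ($s = -11554 - 2921 = -14475$)
$X{\left(n,o \right)} = 49 + o^{2} + 174 n$ ($X{\left(n,o \right)} = \left(174 n + o^{2}\right) + 49 = \left(o^{2} + 174 n\right) + 49 = 49 + o^{2} + 174 n$)
$\left(-26501 + s\right) + X{\left(-78,r \right)} = \left(-26501 - 14475\right) + \left(49 + 32^{2} + 174 \left(-78\right)\right) = -40976 + \left(49 + 1024 - 13572\right) = -40976 - 12499 = -53475$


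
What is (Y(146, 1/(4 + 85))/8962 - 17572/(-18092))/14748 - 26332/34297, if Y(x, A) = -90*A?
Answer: -350220261521158279/456195298336364346 ≈ -0.76770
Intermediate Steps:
(Y(146, 1/(4 + 85))/8962 - 17572/(-18092))/14748 - 26332/34297 = (-90/(4 + 85)/8962 - 17572/(-18092))/14748 - 26332/34297 = (-90/89*(1/8962) - 17572*(-1/18092))*(1/14748) - 26332*1/34297 = (-90*1/89*(1/8962) + 4393/4523)*(1/14748) - 26332/34297 = (-90/89*1/8962 + 4393/4523)*(1/14748) - 26332/34297 = (-45/398809 + 4393/4523)*(1/14748) - 26332/34297 = (1751764402/1803813107)*(1/14748) - 26332/34297 = 875882201/13301317851018 - 26332/34297 = -350220261521158279/456195298336364346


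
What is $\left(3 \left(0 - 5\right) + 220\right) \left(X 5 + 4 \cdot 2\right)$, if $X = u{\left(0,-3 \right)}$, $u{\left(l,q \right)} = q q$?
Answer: $10865$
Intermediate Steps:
$u{\left(l,q \right)} = q^{2}$
$X = 9$ ($X = \left(-3\right)^{2} = 9$)
$\left(3 \left(0 - 5\right) + 220\right) \left(X 5 + 4 \cdot 2\right) = \left(3 \left(0 - 5\right) + 220\right) \left(9 \cdot 5 + 4 \cdot 2\right) = \left(3 \left(-5\right) + 220\right) \left(45 + 8\right) = \left(-15 + 220\right) 53 = 205 \cdot 53 = 10865$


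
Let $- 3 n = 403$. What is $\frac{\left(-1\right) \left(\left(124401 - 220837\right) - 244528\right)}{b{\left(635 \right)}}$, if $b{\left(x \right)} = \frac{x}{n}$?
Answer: $- \frac{137408492}{1905} \approx -72131.0$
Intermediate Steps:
$n = - \frac{403}{3}$ ($n = \left(- \frac{1}{3}\right) 403 = - \frac{403}{3} \approx -134.33$)
$b{\left(x \right)} = - \frac{3 x}{403}$ ($b{\left(x \right)} = \frac{x}{- \frac{403}{3}} = x \left(- \frac{3}{403}\right) = - \frac{3 x}{403}$)
$\frac{\left(-1\right) \left(\left(124401 - 220837\right) - 244528\right)}{b{\left(635 \right)}} = \frac{\left(-1\right) \left(\left(124401 - 220837\right) - 244528\right)}{\left(- \frac{3}{403}\right) 635} = \frac{\left(-1\right) \left(\left(124401 - 220837\right) - 244528\right)}{- \frac{1905}{403}} = - (-96436 - 244528) \left(- \frac{403}{1905}\right) = \left(-1\right) \left(-340964\right) \left(- \frac{403}{1905}\right) = 340964 \left(- \frac{403}{1905}\right) = - \frac{137408492}{1905}$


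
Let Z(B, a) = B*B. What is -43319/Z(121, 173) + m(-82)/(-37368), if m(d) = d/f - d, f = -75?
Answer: -15187134014/5129108325 ≈ -2.9610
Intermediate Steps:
Z(B, a) = B²
m(d) = -76*d/75 (m(d) = d/(-75) - d = d*(-1/75) - d = -d/75 - d = -76*d/75)
-43319/Z(121, 173) + m(-82)/(-37368) = -43319/(121²) - 76/75*(-82)/(-37368) = -43319/14641 + (6232/75)*(-1/37368) = -43319*1/14641 - 779/350325 = -43319/14641 - 779/350325 = -15187134014/5129108325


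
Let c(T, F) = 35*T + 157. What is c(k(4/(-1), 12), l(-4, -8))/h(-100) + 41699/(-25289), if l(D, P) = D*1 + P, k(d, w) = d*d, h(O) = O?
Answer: -22302113/2528900 ≈ -8.8189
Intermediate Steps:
k(d, w) = d²
l(D, P) = D + P
c(T, F) = 157 + 35*T
c(k(4/(-1), 12), l(-4, -8))/h(-100) + 41699/(-25289) = (157 + 35*(4/(-1))²)/(-100) + 41699/(-25289) = (157 + 35*(4*(-1))²)*(-1/100) + 41699*(-1/25289) = (157 + 35*(-4)²)*(-1/100) - 41699/25289 = (157 + 35*16)*(-1/100) - 41699/25289 = (157 + 560)*(-1/100) - 41699/25289 = 717*(-1/100) - 41699/25289 = -717/100 - 41699/25289 = -22302113/2528900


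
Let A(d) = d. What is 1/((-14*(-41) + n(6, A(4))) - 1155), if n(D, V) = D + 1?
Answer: -1/574 ≈ -0.0017422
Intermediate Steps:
n(D, V) = 1 + D
1/((-14*(-41) + n(6, A(4))) - 1155) = 1/((-14*(-41) + (1 + 6)) - 1155) = 1/((574 + 7) - 1155) = 1/(581 - 1155) = 1/(-574) = -1/574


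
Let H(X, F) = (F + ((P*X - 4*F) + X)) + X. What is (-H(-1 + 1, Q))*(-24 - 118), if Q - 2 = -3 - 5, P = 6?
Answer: 2556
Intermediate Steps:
Q = -6 (Q = 2 + (-3 - 5) = 2 - 8 = -6)
H(X, F) = -3*F + 8*X (H(X, F) = (F + ((6*X - 4*F) + X)) + X = (F + ((-4*F + 6*X) + X)) + X = (F + (-4*F + 7*X)) + X = (-3*F + 7*X) + X = -3*F + 8*X)
(-H(-1 + 1, Q))*(-24 - 118) = (-(-3*(-6) + 8*(-1 + 1)))*(-24 - 118) = -(18 + 8*0)*(-142) = -(18 + 0)*(-142) = -1*18*(-142) = -18*(-142) = 2556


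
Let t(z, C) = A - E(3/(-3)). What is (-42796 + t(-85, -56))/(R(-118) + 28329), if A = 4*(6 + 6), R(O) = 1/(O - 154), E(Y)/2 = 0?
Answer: -11627456/7705487 ≈ -1.5090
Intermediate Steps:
E(Y) = 0 (E(Y) = 2*0 = 0)
R(O) = 1/(-154 + O)
A = 48 (A = 4*12 = 48)
t(z, C) = 48 (t(z, C) = 48 - 1*0 = 48 + 0 = 48)
(-42796 + t(-85, -56))/(R(-118) + 28329) = (-42796 + 48)/(1/(-154 - 118) + 28329) = -42748/(1/(-272) + 28329) = -42748/(-1/272 + 28329) = -42748/7705487/272 = -42748*272/7705487 = -11627456/7705487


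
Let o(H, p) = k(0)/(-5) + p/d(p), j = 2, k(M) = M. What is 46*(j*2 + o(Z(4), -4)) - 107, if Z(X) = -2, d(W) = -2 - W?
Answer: -15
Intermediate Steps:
o(H, p) = p/(-2 - p) (o(H, p) = 0/(-5) + p/(-2 - p) = 0*(-⅕) + p/(-2 - p) = 0 + p/(-2 - p) = p/(-2 - p))
46*(j*2 + o(Z(4), -4)) - 107 = 46*(2*2 - 1*(-4)/(2 - 4)) - 107 = 46*(4 - 1*(-4)/(-2)) - 107 = 46*(4 - 1*(-4)*(-½)) - 107 = 46*(4 - 2) - 107 = 46*2 - 107 = 92 - 107 = -15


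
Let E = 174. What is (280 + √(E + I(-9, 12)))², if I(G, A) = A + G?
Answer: (280 + √177)² ≈ 86027.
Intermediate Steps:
(280 + √(E + I(-9, 12)))² = (280 + √(174 + (12 - 9)))² = (280 + √(174 + 3))² = (280 + √177)²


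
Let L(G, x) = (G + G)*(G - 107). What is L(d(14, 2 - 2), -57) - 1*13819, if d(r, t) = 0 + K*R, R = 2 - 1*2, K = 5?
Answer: -13819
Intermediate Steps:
R = 0 (R = 2 - 2 = 0)
d(r, t) = 0 (d(r, t) = 0 + 5*0 = 0 + 0 = 0)
L(G, x) = 2*G*(-107 + G) (L(G, x) = (2*G)*(-107 + G) = 2*G*(-107 + G))
L(d(14, 2 - 2), -57) - 1*13819 = 2*0*(-107 + 0) - 1*13819 = 2*0*(-107) - 13819 = 0 - 13819 = -13819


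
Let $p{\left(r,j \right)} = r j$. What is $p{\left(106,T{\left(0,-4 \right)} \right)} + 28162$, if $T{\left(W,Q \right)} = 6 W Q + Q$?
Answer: $27738$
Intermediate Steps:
$T{\left(W,Q \right)} = Q + 6 Q W$ ($T{\left(W,Q \right)} = 6 Q W + Q = Q + 6 Q W$)
$p{\left(r,j \right)} = j r$
$p{\left(106,T{\left(0,-4 \right)} \right)} + 28162 = - 4 \left(1 + 6 \cdot 0\right) 106 + 28162 = - 4 \left(1 + 0\right) 106 + 28162 = \left(-4\right) 1 \cdot 106 + 28162 = \left(-4\right) 106 + 28162 = -424 + 28162 = 27738$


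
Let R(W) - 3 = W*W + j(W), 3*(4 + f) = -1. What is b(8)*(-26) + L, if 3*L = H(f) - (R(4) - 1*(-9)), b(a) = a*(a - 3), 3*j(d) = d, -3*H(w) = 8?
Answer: -3152/3 ≈ -1050.7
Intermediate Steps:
f = -13/3 (f = -4 + (⅓)*(-1) = -4 - ⅓ = -13/3 ≈ -4.3333)
H(w) = -8/3 (H(w) = -⅓*8 = -8/3)
j(d) = d/3
b(a) = a*(-3 + a)
R(W) = 3 + W² + W/3 (R(W) = 3 + (W*W + W/3) = 3 + (W² + W/3) = 3 + W² + W/3)
L = -32/3 (L = (-8/3 - ((3 + 4² + (⅓)*4) - 1*(-9)))/3 = (-8/3 - ((3 + 16 + 4/3) + 9))/3 = (-8/3 - (61/3 + 9))/3 = (-8/3 - 1*88/3)/3 = (-8/3 - 88/3)/3 = (⅓)*(-32) = -32/3 ≈ -10.667)
b(8)*(-26) + L = (8*(-3 + 8))*(-26) - 32/3 = (8*5)*(-26) - 32/3 = 40*(-26) - 32/3 = -1040 - 32/3 = -3152/3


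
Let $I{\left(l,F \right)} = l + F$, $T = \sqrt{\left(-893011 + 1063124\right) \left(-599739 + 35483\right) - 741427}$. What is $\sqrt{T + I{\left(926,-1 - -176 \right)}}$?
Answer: $\sqrt{1101 + i \sqrt{95988022355}} \approx 394.29 + 392.89 i$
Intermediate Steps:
$T = i \sqrt{95988022355}$ ($T = \sqrt{170113 \left(-564256\right) - 741427} = \sqrt{-95987280928 - 741427} = \sqrt{-95988022355} = i \sqrt{95988022355} \approx 3.0982 \cdot 10^{5} i$)
$I{\left(l,F \right)} = F + l$
$\sqrt{T + I{\left(926,-1 - -176 \right)}} = \sqrt{i \sqrt{95988022355} + \left(\left(-1 - -176\right) + 926\right)} = \sqrt{i \sqrt{95988022355} + \left(\left(-1 + 176\right) + 926\right)} = \sqrt{i \sqrt{95988022355} + \left(175 + 926\right)} = \sqrt{i \sqrt{95988022355} + 1101} = \sqrt{1101 + i \sqrt{95988022355}}$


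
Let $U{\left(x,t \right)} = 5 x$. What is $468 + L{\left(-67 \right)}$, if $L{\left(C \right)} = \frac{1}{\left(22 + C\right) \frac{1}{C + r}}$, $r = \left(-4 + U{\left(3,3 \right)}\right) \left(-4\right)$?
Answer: $\frac{7057}{15} \approx 470.47$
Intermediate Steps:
$r = -44$ ($r = \left(-4 + 5 \cdot 3\right) \left(-4\right) = \left(-4 + 15\right) \left(-4\right) = 11 \left(-4\right) = -44$)
$L{\left(C \right)} = \frac{-44 + C}{22 + C}$ ($L{\left(C \right)} = \frac{1}{\left(22 + C\right) \frac{1}{C - 44}} = \frac{1}{\left(22 + C\right) \frac{1}{-44 + C}} = \frac{1}{\frac{1}{-44 + C} \left(22 + C\right)} = \frac{-44 + C}{22 + C}$)
$468 + L{\left(-67 \right)} = 468 + \frac{-44 - 67}{22 - 67} = 468 + \frac{1}{-45} \left(-111\right) = 468 - - \frac{37}{15} = 468 + \frac{37}{15} = \frac{7057}{15}$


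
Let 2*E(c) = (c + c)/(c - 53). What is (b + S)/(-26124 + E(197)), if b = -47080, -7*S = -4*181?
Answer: 47352384/26331613 ≈ 1.7983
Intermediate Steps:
S = 724/7 (S = -(-4)*181/7 = -⅐*(-724) = 724/7 ≈ 103.43)
E(c) = c/(-53 + c) (E(c) = ((c + c)/(c - 53))/2 = ((2*c)/(-53 + c))/2 = (2*c/(-53 + c))/2 = c/(-53 + c))
(b + S)/(-26124 + E(197)) = (-47080 + 724/7)/(-26124 + 197/(-53 + 197)) = -328836/(7*(-26124 + 197/144)) = -328836/(7*(-3761659/144)) = -328836/7*(-144/3761659) = 47352384/26331613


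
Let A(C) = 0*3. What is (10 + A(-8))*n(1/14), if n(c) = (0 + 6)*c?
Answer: 30/7 ≈ 4.2857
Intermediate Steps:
A(C) = 0
n(c) = 6*c
(10 + A(-8))*n(1/14) = (10 + 0)*(6/14) = 10*(6*(1/14)) = 10*(3/7) = 30/7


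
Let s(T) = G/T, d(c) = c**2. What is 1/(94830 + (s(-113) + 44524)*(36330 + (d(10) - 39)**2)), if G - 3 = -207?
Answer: 113/201523958006 ≈ 5.6073e-10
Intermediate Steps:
G = -204 (G = 3 - 207 = -204)
s(T) = -204/T
1/(94830 + (s(-113) + 44524)*(36330 + (d(10) - 39)**2)) = 1/(94830 + (-204/(-113) + 44524)*(36330 + (10**2 - 39)**2)) = 1/(94830 + (-204*(-1/113) + 44524)*(36330 + (100 - 39)**2)) = 1/(94830 + (204/113 + 44524)*(36330 + 61**2)) = 1/(94830 + 5031416*(36330 + 3721)/113) = 1/(94830 + (5031416/113)*40051) = 1/(94830 + 201513242216/113) = 1/(201523958006/113) = 113/201523958006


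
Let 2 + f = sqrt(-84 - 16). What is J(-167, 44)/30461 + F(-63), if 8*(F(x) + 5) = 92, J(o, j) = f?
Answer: 395989/60922 + 10*I/30461 ≈ 6.4999 + 0.00032829*I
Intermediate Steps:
f = -2 + 10*I (f = -2 + sqrt(-84 - 16) = -2 + sqrt(-100) = -2 + 10*I ≈ -2.0 + 10.0*I)
J(o, j) = -2 + 10*I
F(x) = 13/2 (F(x) = -5 + (1/8)*92 = -5 + 23/2 = 13/2)
J(-167, 44)/30461 + F(-63) = (-2 + 10*I)/30461 + 13/2 = (-2 + 10*I)*(1/30461) + 13/2 = (-2/30461 + 10*I/30461) + 13/2 = 395989/60922 + 10*I/30461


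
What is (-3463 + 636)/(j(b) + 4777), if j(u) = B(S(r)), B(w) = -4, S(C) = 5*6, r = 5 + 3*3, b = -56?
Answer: -2827/4773 ≈ -0.59229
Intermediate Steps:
r = 14 (r = 5 + 9 = 14)
S(C) = 30
j(u) = -4
(-3463 + 636)/(j(b) + 4777) = (-3463 + 636)/(-4 + 4777) = -2827/4773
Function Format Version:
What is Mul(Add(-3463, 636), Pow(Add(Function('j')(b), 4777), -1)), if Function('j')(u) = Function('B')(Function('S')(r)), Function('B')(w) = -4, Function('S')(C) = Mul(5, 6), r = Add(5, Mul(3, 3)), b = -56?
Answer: Rational(-2827, 4773) ≈ -0.59229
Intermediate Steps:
r = 14 (r = Add(5, 9) = 14)
Function('S')(C) = 30
Function('j')(u) = -4
Mul(Add(-3463, 636), Pow(Add(Function('j')(b), 4777), -1)) = Mul(Add(-3463, 636), Pow(Add(-4, 4777), -1)) = Mul(-2827, Pow(4773, -1)) = Mul(-2827, Rational(1, 4773)) = Rational(-2827, 4773)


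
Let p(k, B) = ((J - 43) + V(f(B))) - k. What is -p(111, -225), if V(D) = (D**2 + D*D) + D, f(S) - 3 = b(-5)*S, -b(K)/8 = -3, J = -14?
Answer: -58249653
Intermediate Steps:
b(K) = 24 (b(K) = -8*(-3) = 24)
f(S) = 3 + 24*S
V(D) = D + 2*D**2 (V(D) = (D**2 + D**2) + D = 2*D**2 + D = D + 2*D**2)
p(k, B) = -57 - k + (3 + 24*B)*(7 + 48*B) (p(k, B) = ((-14 - 43) + (3 + 24*B)*(1 + 2*(3 + 24*B))) - k = (-57 + (3 + 24*B)*(1 + (6 + 48*B))) - k = (-57 + (3 + 24*B)*(7 + 48*B)) - k = -57 - k + (3 + 24*B)*(7 + 48*B))
-p(111, -225) = -(-36 - 1*111 + 312*(-225) + 1152*(-225)**2) = -(-36 - 111 - 70200 + 1152*50625) = -(-36 - 111 - 70200 + 58320000) = -1*58249653 = -58249653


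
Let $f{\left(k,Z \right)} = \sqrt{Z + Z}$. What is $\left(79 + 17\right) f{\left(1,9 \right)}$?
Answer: $288 \sqrt{2} \approx 407.29$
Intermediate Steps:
$f{\left(k,Z \right)} = \sqrt{2} \sqrt{Z}$ ($f{\left(k,Z \right)} = \sqrt{2 Z} = \sqrt{2} \sqrt{Z}$)
$\left(79 + 17\right) f{\left(1,9 \right)} = \left(79 + 17\right) \sqrt{2} \sqrt{9} = 96 \sqrt{2} \cdot 3 = 96 \cdot 3 \sqrt{2} = 288 \sqrt{2}$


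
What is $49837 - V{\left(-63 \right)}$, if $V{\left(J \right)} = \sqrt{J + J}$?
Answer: $49837 - 3 i \sqrt{14} \approx 49837.0 - 11.225 i$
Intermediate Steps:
$V{\left(J \right)} = \sqrt{2} \sqrt{J}$ ($V{\left(J \right)} = \sqrt{2 J} = \sqrt{2} \sqrt{J}$)
$49837 - V{\left(-63 \right)} = 49837 - \sqrt{2} \sqrt{-63} = 49837 - \sqrt{2} \cdot 3 i \sqrt{7} = 49837 - 3 i \sqrt{14}$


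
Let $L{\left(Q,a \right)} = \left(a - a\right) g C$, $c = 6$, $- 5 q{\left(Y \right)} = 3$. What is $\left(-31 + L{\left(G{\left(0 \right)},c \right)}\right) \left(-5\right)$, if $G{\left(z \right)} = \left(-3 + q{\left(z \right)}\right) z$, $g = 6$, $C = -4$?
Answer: $155$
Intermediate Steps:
$q{\left(Y \right)} = - \frac{3}{5}$ ($q{\left(Y \right)} = \left(- \frac{1}{5}\right) 3 = - \frac{3}{5}$)
$G{\left(z \right)} = - \frac{18 z}{5}$ ($G{\left(z \right)} = \left(-3 - \frac{3}{5}\right) z = - \frac{18 z}{5}$)
$L{\left(Q,a \right)} = 0$ ($L{\left(Q,a \right)} = \left(a - a\right) 6 \left(-4\right) = 0 \cdot 6 \left(-4\right) = 0 \left(-4\right) = 0$)
$\left(-31 + L{\left(G{\left(0 \right)},c \right)}\right) \left(-5\right) = \left(-31 + 0\right) \left(-5\right) = \left(-31\right) \left(-5\right) = 155$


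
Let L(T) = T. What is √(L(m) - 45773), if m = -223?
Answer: 2*I*√11499 ≈ 214.47*I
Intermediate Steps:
√(L(m) - 45773) = √(-223 - 45773) = √(-45996) = 2*I*√11499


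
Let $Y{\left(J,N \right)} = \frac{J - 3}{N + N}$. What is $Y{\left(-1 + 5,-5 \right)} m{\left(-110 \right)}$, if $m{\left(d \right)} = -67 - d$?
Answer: $- \frac{43}{10} \approx -4.3$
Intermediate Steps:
$Y{\left(J,N \right)} = \frac{-3 + J}{2 N}$
$Y{\left(-1 + 5,-5 \right)} m{\left(-110 \right)} = \frac{-3 + \left(-1 + 5\right)}{2 \left(-5\right)} \left(-67 - -110\right) = \frac{1}{2} \left(- \frac{1}{5}\right) \left(-3 + 4\right) \left(-67 + 110\right) = \frac{1}{2} \left(- \frac{1}{5}\right) 1 \cdot 43 = \left(- \frac{1}{10}\right) 43 = - \frac{43}{10}$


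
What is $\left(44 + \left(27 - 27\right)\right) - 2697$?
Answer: $-2653$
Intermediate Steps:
$\left(44 + \left(27 - 27\right)\right) - 2697 = \left(44 + 0\right) - 2697 = 44 - 2697 = -2653$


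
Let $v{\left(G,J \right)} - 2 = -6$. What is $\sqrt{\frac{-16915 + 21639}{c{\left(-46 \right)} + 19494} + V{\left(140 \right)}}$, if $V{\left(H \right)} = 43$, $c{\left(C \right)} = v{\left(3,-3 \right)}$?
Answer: $\frac{\sqrt{4106513765}}{9745} \approx 6.5759$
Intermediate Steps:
$v{\left(G,J \right)} = -4$ ($v{\left(G,J \right)} = 2 - 6 = -4$)
$c{\left(C \right)} = -4$
$\sqrt{\frac{-16915 + 21639}{c{\left(-46 \right)} + 19494} + V{\left(140 \right)}} = \sqrt{\frac{-16915 + 21639}{-4 + 19494} + 43} = \sqrt{\frac{4724}{19490} + 43} = \sqrt{4724 \cdot \frac{1}{19490} + 43} = \sqrt{\frac{2362}{9745} + 43} = \sqrt{\frac{421397}{9745}} = \frac{\sqrt{4106513765}}{9745}$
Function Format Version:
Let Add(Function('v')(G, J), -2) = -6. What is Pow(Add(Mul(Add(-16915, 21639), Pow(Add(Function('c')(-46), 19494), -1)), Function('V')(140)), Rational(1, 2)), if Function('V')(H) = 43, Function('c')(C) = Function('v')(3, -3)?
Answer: Mul(Rational(1, 9745), Pow(4106513765, Rational(1, 2))) ≈ 6.5759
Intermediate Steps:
Function('v')(G, J) = -4 (Function('v')(G, J) = Add(2, -6) = -4)
Function('c')(C) = -4
Pow(Add(Mul(Add(-16915, 21639), Pow(Add(Function('c')(-46), 19494), -1)), Function('V')(140)), Rational(1, 2)) = Pow(Add(Mul(Add(-16915, 21639), Pow(Add(-4, 19494), -1)), 43), Rational(1, 2)) = Pow(Add(Mul(4724, Pow(19490, -1)), 43), Rational(1, 2)) = Pow(Add(Mul(4724, Rational(1, 19490)), 43), Rational(1, 2)) = Pow(Add(Rational(2362, 9745), 43), Rational(1, 2)) = Pow(Rational(421397, 9745), Rational(1, 2)) = Mul(Rational(1, 9745), Pow(4106513765, Rational(1, 2)))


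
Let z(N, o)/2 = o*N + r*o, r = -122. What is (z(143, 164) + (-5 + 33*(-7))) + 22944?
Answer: 29596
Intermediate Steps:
z(N, o) = -244*o + 2*N*o (z(N, o) = 2*(o*N - 122*o) = 2*(N*o - 122*o) = 2*(-122*o + N*o) = -244*o + 2*N*o)
(z(143, 164) + (-5 + 33*(-7))) + 22944 = (2*164*(-122 + 143) + (-5 + 33*(-7))) + 22944 = (2*164*21 + (-5 - 231)) + 22944 = (6888 - 236) + 22944 = 6652 + 22944 = 29596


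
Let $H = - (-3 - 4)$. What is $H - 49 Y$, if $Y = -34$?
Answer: $1673$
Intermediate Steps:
$H = 7$ ($H = \left(-1\right) \left(-7\right) = 7$)
$H - 49 Y = 7 - -1666 = 7 + 1666 = 1673$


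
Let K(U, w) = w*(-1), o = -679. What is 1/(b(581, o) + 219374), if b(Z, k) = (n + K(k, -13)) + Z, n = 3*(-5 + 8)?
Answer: 1/219977 ≈ 4.5459e-6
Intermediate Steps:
K(U, w) = -w
n = 9 (n = 3*3 = 9)
b(Z, k) = 22 + Z (b(Z, k) = (9 - 1*(-13)) + Z = (9 + 13) + Z = 22 + Z)
1/(b(581, o) + 219374) = 1/((22 + 581) + 219374) = 1/(603 + 219374) = 1/219977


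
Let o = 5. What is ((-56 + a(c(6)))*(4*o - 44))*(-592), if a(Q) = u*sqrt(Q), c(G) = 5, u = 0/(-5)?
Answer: -795648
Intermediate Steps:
u = 0 (u = 0*(-1/5) = 0)
a(Q) = 0 (a(Q) = 0*sqrt(Q) = 0)
((-56 + a(c(6)))*(4*o - 44))*(-592) = ((-56 + 0)*(4*5 - 44))*(-592) = -56*(20 - 44)*(-592) = -56*(-24)*(-592) = 1344*(-592) = -795648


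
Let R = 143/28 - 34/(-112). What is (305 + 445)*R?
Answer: 113625/28 ≈ 4058.0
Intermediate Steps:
R = 303/56 (R = 143*(1/28) - 34*(-1/112) = 143/28 + 17/56 = 303/56 ≈ 5.4107)
(305 + 445)*R = (305 + 445)*(303/56) = 750*(303/56) = 113625/28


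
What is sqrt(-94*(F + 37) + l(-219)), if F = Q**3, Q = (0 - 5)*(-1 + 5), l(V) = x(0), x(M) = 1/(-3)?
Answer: sqrt(6736695)/3 ≈ 865.17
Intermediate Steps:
x(M) = -1/3
l(V) = -1/3
Q = -20 (Q = -5*4 = -20)
F = -8000 (F = (-20)**3 = -8000)
sqrt(-94*(F + 37) + l(-219)) = sqrt(-94*(-8000 + 37) - 1/3) = sqrt(-94*(-7963) - 1/3) = sqrt(748522 - 1/3) = sqrt(2245565/3) = sqrt(6736695)/3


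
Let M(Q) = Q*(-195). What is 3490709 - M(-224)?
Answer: 3447029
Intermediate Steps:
M(Q) = -195*Q
3490709 - M(-224) = 3490709 - (-195)*(-224) = 3490709 - 1*43680 = 3490709 - 43680 = 3447029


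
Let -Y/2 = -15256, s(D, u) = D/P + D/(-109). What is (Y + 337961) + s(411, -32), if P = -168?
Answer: 2249121243/6104 ≈ 3.6847e+5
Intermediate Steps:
s(D, u) = -277*D/18312 (s(D, u) = D/(-168) + D/(-109) = D*(-1/168) + D*(-1/109) = -D/168 - D/109 = -277*D/18312)
Y = 30512 (Y = -2*(-15256) = 30512)
(Y + 337961) + s(411, -32) = (30512 + 337961) - 277/18312*411 = 368473 - 37949/6104 = 2249121243/6104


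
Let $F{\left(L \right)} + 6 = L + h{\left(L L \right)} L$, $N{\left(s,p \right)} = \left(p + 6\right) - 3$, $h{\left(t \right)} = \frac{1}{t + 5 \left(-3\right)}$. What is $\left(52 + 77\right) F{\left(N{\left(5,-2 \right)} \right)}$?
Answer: $- \frac{9159}{14} \approx -654.21$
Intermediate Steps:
$h{\left(t \right)} = \frac{1}{-15 + t}$ ($h{\left(t \right)} = \frac{1}{t - 15} = \frac{1}{-15 + t}$)
$N{\left(s,p \right)} = 3 + p$ ($N{\left(s,p \right)} = \left(6 + p\right) - 3 = 3 + p$)
$F{\left(L \right)} = -6 + L + \frac{L}{-15 + L^{2}}$ ($F{\left(L \right)} = -6 + \left(L + \frac{L}{-15 + L L}\right) = -6 + \left(L + \frac{L}{-15 + L^{2}}\right) = -6 + L + \frac{L}{-15 + L^{2}}$)
$\left(52 + 77\right) F{\left(N{\left(5,-2 \right)} \right)} = \left(52 + 77\right) \frac{\left(3 - 2\right) + \left(-15 + \left(3 - 2\right)^{2}\right) \left(-6 + \left(3 - 2\right)\right)}{-15 + \left(3 - 2\right)^{2}} = 129 \frac{1 + \left(-15 + 1^{2}\right) \left(-6 + 1\right)}{-15 + 1^{2}} = 129 \frac{1 + \left(-15 + 1\right) \left(-5\right)}{-15 + 1} = 129 \frac{1 - -70}{-14} = 129 \left(- \frac{1 + 70}{14}\right) = 129 \left(\left(- \frac{1}{14}\right) 71\right) = 129 \left(- \frac{71}{14}\right) = - \frac{9159}{14}$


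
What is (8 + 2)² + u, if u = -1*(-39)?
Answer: 139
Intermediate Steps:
u = 39
(8 + 2)² + u = (8 + 2)² + 39 = 10² + 39 = 100 + 39 = 139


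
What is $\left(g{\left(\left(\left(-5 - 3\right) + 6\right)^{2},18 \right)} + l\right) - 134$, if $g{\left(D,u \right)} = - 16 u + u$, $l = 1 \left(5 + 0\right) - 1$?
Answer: $-400$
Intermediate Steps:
$l = 4$ ($l = 1 \cdot 5 - 1 = 5 - 1 = 4$)
$g{\left(D,u \right)} = - 15 u$
$\left(g{\left(\left(\left(-5 - 3\right) + 6\right)^{2},18 \right)} + l\right) - 134 = \left(\left(-15\right) 18 + 4\right) - 134 = \left(-270 + 4\right) - 134 = -266 - 134 = -400$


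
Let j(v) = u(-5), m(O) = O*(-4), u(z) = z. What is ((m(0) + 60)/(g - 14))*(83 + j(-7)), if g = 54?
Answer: 117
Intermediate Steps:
m(O) = -4*O
j(v) = -5
((m(0) + 60)/(g - 14))*(83 + j(-7)) = ((-4*0 + 60)/(54 - 14))*(83 - 5) = ((0 + 60)/40)*78 = (60*(1/40))*78 = (3/2)*78 = 117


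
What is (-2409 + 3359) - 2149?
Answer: -1199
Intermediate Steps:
(-2409 + 3359) - 2149 = 950 - 2149 = -1199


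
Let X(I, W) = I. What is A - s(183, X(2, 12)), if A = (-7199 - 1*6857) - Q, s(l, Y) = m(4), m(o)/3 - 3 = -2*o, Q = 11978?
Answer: -26019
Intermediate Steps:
m(o) = 9 - 6*o (m(o) = 9 + 3*(-2*o) = 9 - 6*o)
s(l, Y) = -15 (s(l, Y) = 9 - 6*4 = 9 - 24 = -15)
A = -26034 (A = (-7199 - 1*6857) - 1*11978 = (-7199 - 6857) - 11978 = -14056 - 11978 = -26034)
A - s(183, X(2, 12)) = -26034 - 1*(-15) = -26034 + 15 = -26019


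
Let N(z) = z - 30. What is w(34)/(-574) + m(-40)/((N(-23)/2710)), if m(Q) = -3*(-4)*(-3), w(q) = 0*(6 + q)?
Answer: 97560/53 ≈ 1840.8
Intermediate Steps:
w(q) = 0
N(z) = -30 + z
m(Q) = -36 (m(Q) = 12*(-3) = -36)
w(34)/(-574) + m(-40)/((N(-23)/2710)) = 0/(-574) - 36*2710/(-30 - 23) = 0*(-1/574) - 36/((-53*1/2710)) = 0 - 36/(-53/2710) = 0 - 36*(-2710/53) = 0 + 97560/53 = 97560/53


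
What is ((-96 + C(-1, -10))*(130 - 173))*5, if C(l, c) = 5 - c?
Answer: 17415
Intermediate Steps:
((-96 + C(-1, -10))*(130 - 173))*5 = ((-96 + (5 - 1*(-10)))*(130 - 173))*5 = ((-96 + (5 + 10))*(-43))*5 = ((-96 + 15)*(-43))*5 = -81*(-43)*5 = 3483*5 = 17415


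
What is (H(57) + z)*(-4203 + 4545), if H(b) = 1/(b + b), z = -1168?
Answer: -399453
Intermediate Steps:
H(b) = 1/(2*b)
(H(57) + z)*(-4203 + 4545) = ((1/2)/57 - 1168)*(-4203 + 4545) = ((1/2)*(1/57) - 1168)*342 = (1/114 - 1168)*342 = -133151/114*342 = -399453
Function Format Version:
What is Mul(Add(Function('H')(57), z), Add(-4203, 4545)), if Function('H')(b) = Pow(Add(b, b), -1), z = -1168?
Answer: -399453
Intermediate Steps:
Function('H')(b) = Mul(Rational(1, 2), Pow(b, -1)) (Function('H')(b) = Pow(Mul(2, b), -1) = Mul(Rational(1, 2), Pow(b, -1)))
Mul(Add(Function('H')(57), z), Add(-4203, 4545)) = Mul(Add(Mul(Rational(1, 2), Pow(57, -1)), -1168), Add(-4203, 4545)) = Mul(Add(Mul(Rational(1, 2), Rational(1, 57)), -1168), 342) = Mul(Add(Rational(1, 114), -1168), 342) = Mul(Rational(-133151, 114), 342) = -399453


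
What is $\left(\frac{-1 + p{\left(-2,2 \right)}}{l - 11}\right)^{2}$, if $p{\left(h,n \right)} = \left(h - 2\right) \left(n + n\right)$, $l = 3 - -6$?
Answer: $\frac{289}{4} \approx 72.25$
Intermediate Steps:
$l = 9$ ($l = 3 + 6 = 9$)
$p{\left(h,n \right)} = 2 n \left(-2 + h\right)$ ($p{\left(h,n \right)} = \left(-2 + h\right) 2 n = 2 n \left(-2 + h\right)$)
$\left(\frac{-1 + p{\left(-2,2 \right)}}{l - 11}\right)^{2} = \left(\frac{-1 + 2 \cdot 2 \left(-2 - 2\right)}{9 - 11}\right)^{2} = \left(\frac{-1 + 2 \cdot 2 \left(-4\right)}{-2}\right)^{2} = \left(\left(-1 - 16\right) \left(- \frac{1}{2}\right)\right)^{2} = \left(\left(-17\right) \left(- \frac{1}{2}\right)\right)^{2} = \left(\frac{17}{2}\right)^{2} = \frac{289}{4}$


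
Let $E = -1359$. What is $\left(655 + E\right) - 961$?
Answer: $-1665$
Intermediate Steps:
$\left(655 + E\right) - 961 = \left(655 - 1359\right) - 961 = -704 - 961 = -1665$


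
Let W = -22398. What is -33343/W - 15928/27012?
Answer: 45325481/50417898 ≈ 0.89900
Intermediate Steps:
-33343/W - 15928/27012 = -33343/(-22398) - 15928/27012 = -33343*(-1/22398) - 15928*1/27012 = 33343/22398 - 3982/6753 = 45325481/50417898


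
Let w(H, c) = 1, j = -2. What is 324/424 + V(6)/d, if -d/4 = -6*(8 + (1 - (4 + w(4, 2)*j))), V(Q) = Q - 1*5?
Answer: 6857/8904 ≈ 0.77010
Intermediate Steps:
V(Q) = -5 + Q (V(Q) = Q - 5 = -5 + Q)
d = 168 (d = -(-24)*(8 + (1 - (4 + 1*(-2)))) = -(-24)*(8 + (1 - (4 - 2))) = -(-24)*(8 + (1 - 1*2)) = -(-24)*(8 + (1 - 2)) = -(-24)*(8 - 1) = -(-24)*7 = -4*(-42) = 168)
324/424 + V(6)/d = 324/424 + (-5 + 6)/168 = 324*(1/424) + 1*(1/168) = 81/106 + 1/168 = 6857/8904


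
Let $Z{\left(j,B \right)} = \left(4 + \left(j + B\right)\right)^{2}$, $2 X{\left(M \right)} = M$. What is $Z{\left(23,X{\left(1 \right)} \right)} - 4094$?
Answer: $- \frac{13351}{4} \approx -3337.8$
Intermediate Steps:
$X{\left(M \right)} = \frac{M}{2}$
$Z{\left(j,B \right)} = \left(4 + B + j\right)^{2}$ ($Z{\left(j,B \right)} = \left(4 + \left(B + j\right)\right)^{2} = \left(4 + B + j\right)^{2}$)
$Z{\left(23,X{\left(1 \right)} \right)} - 4094 = \left(4 + \frac{1}{2} \cdot 1 + 23\right)^{2} - 4094 = \left(4 + \frac{1}{2} + 23\right)^{2} - 4094 = \left(\frac{55}{2}\right)^{2} - 4094 = \frac{3025}{4} - 4094 = - \frac{13351}{4}$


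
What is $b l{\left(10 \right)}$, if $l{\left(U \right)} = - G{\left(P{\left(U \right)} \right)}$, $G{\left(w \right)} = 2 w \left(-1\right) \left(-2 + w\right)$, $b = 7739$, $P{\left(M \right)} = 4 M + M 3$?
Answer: $73675280$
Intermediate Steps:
$P{\left(M \right)} = 7 M$ ($P{\left(M \right)} = 4 M + 3 M = 7 M$)
$G{\left(w \right)} = - 2 w \left(-2 + w\right)$
$l{\left(U \right)} = - 14 U \left(2 - 7 U\right)$ ($l{\left(U \right)} = - 2 \cdot 7 U \left(2 - 7 U\right) = - 14 U \left(2 - 7 U\right)$)
$b l{\left(10 \right)} = 7739 \cdot 14 \cdot 10 \left(-2 + 7 \cdot 10\right) = 7739 \cdot 14 \cdot 10 \left(-2 + 70\right) = 7739 \cdot 14 \cdot 10 \cdot 68 = 7739 \cdot 9520 = 73675280$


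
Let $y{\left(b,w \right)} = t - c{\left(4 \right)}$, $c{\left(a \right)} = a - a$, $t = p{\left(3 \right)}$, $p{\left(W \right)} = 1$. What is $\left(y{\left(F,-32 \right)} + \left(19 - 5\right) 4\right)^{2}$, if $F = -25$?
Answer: $3249$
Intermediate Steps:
$t = 1$
$c{\left(a \right)} = 0$
$y{\left(b,w \right)} = 1$ ($y{\left(b,w \right)} = 1 - 0 = 1 + 0 = 1$)
$\left(y{\left(F,-32 \right)} + \left(19 - 5\right) 4\right)^{2} = \left(1 + \left(19 - 5\right) 4\right)^{2} = \left(1 + 14 \cdot 4\right)^{2} = \left(1 + 56\right)^{2} = 57^{2} = 3249$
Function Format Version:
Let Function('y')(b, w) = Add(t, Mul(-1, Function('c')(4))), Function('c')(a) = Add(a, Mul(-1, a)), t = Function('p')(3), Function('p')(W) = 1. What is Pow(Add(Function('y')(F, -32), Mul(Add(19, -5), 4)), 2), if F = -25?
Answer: 3249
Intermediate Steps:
t = 1
Function('c')(a) = 0
Function('y')(b, w) = 1 (Function('y')(b, w) = Add(1, Mul(-1, 0)) = Add(1, 0) = 1)
Pow(Add(Function('y')(F, -32), Mul(Add(19, -5), 4)), 2) = Pow(Add(1, Mul(Add(19, -5), 4)), 2) = Pow(Add(1, Mul(14, 4)), 2) = Pow(Add(1, 56), 2) = Pow(57, 2) = 3249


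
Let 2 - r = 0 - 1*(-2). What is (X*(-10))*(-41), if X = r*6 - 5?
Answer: -2050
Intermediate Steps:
r = 0 (r = 2 - (0 - 1*(-2)) = 2 - (0 + 2) = 2 - 1*2 = 2 - 2 = 0)
X = -5 (X = 0*6 - 5 = 0 - 5 = -5)
(X*(-10))*(-41) = -5*(-10)*(-41) = 50*(-41) = -2050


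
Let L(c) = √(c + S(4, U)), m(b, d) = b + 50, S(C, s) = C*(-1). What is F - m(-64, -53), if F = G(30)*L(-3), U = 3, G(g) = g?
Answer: 14 + 30*I*√7 ≈ 14.0 + 79.373*I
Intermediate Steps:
S(C, s) = -C
m(b, d) = 50 + b
L(c) = √(-4 + c) (L(c) = √(c - 1*4) = √(c - 4) = √(-4 + c))
F = 30*I*√7 (F = 30*√(-4 - 3) = 30*√(-7) = 30*(I*√7) = 30*I*√7 ≈ 79.373*I)
F - m(-64, -53) = 30*I*√7 - (50 - 64) = 30*I*√7 - 1*(-14) = 30*I*√7 + 14 = 14 + 30*I*√7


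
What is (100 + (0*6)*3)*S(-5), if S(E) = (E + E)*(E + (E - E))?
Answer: 5000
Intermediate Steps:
S(E) = 2*E**2 (S(E) = (2*E)*(E + 0) = (2*E)*E = 2*E**2)
(100 + (0*6)*3)*S(-5) = (100 + (0*6)*3)*(2*(-5)**2) = (100 + 0*3)*(2*25) = (100 + 0)*50 = 100*50 = 5000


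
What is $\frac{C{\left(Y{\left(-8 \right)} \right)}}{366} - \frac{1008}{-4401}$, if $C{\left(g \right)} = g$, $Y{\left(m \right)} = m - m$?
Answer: $\frac{112}{489} \approx 0.22904$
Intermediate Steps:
$Y{\left(m \right)} = 0$
$\frac{C{\left(Y{\left(-8 \right)} \right)}}{366} - \frac{1008}{-4401} = \frac{0}{366} - \frac{1008}{-4401} = 0 \cdot \frac{1}{366} - - \frac{112}{489} = 0 + \frac{112}{489} = \frac{112}{489}$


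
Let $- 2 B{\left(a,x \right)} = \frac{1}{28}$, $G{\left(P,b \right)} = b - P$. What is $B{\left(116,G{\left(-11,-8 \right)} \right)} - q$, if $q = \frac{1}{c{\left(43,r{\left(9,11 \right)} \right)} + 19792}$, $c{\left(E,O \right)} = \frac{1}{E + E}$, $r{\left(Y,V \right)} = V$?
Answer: $- \frac{243847}{13616904} \approx -0.017908$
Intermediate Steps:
$c{\left(E,O \right)} = \frac{1}{2 E}$
$B{\left(a,x \right)} = - \frac{1}{56}$ ($B{\left(a,x \right)} = - \frac{1}{2 \cdot 28} = \left(- \frac{1}{2}\right) \frac{1}{28} = - \frac{1}{56}$)
$q = \frac{86}{1702113}$ ($q = \frac{1}{\frac{1}{2 \cdot 43} + 19792} = \frac{1}{\frac{1}{2} \cdot \frac{1}{43} + 19792} = \frac{1}{\frac{1}{86} + 19792} = \frac{1}{\frac{1702113}{86}} = \frac{86}{1702113} \approx 5.0525 \cdot 10^{-5}$)
$B{\left(116,G{\left(-11,-8 \right)} \right)} - q = - \frac{1}{56} - \frac{86}{1702113} = - \frac{243847}{13616904}$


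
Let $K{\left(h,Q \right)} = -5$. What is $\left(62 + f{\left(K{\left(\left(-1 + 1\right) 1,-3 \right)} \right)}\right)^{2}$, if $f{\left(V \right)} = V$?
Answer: $3249$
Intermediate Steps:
$\left(62 + f{\left(K{\left(\left(-1 + 1\right) 1,-3 \right)} \right)}\right)^{2} = \left(62 - 5\right)^{2} = 57^{2} = 3249$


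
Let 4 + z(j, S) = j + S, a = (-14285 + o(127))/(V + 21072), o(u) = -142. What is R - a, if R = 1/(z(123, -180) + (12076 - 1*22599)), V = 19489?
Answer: 152654807/429297624 ≈ 0.35559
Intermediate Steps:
a = -14427/40561 (a = (-14285 - 142)/(19489 + 21072) = -14427/40561 ≈ -0.35569)
z(j, S) = -4 + S + j (z(j, S) = -4 + (j + S) = -4 + (S + j) = -4 + S + j)
R = -1/10584 (R = 1/((-4 - 180 + 123) + (12076 - 1*22599)) = 1/(-61 + (12076 - 22599)) = 1/(-61 - 10523) = 1/(-10584) = -1/10584 ≈ -9.4482e-5)
R - a = -1/10584 - 1*(-14427/40561) = -1/10584 + 14427/40561 = 152654807/429297624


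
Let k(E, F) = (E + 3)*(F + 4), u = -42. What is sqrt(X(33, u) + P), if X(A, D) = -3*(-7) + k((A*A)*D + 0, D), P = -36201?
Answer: 5*sqrt(68070) ≈ 1304.5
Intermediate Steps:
k(E, F) = (3 + E)*(4 + F)
X(A, D) = 33 + 3*D + A**2*D**2 + 4*D*A**2 (X(A, D) = -3*(-7) + (12 + 3*D + 4*((A*A)*D + 0) + ((A*A)*D + 0)*D) = 21 + (12 + 3*D + 4*(A**2*D + 0) + (A**2*D + 0)*D) = 21 + (12 + 3*D + 4*(D*A**2 + 0) + (D*A**2 + 0)*D) = 21 + (12 + 3*D + 4*(D*A**2) + (D*A**2)*D) = 21 + (12 + 3*D + 4*D*A**2 + A**2*D**2) = 21 + (12 + 3*D + A**2*D**2 + 4*D*A**2) = 33 + 3*D + A**2*D**2 + 4*D*A**2)
sqrt(X(33, u) + P) = sqrt((33 + 3*(-42) + 33**2*(-42)**2 + 4*(-42)*33**2) - 36201) = sqrt((33 - 126 + 1089*1764 + 4*(-42)*1089) - 36201) = sqrt((33 - 126 + 1920996 - 182952) - 36201) = sqrt(1737951 - 36201) = sqrt(1701750) = 5*sqrt(68070)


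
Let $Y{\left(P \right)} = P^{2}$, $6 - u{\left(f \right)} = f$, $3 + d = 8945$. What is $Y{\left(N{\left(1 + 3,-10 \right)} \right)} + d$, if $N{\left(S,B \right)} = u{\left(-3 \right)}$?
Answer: $9023$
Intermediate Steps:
$d = 8942$ ($d = -3 + 8945 = 8942$)
$u{\left(f \right)} = 6 - f$
$N{\left(S,B \right)} = 9$ ($N{\left(S,B \right)} = 6 - -3 = 6 + 3 = 9$)
$Y{\left(N{\left(1 + 3,-10 \right)} \right)} + d = 9^{2} + 8942 = 81 + 8942 = 9023$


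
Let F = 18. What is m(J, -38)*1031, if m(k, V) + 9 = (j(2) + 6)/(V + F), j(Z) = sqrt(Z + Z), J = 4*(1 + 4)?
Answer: -48457/5 ≈ -9691.4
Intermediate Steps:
J = 20 (J = 4*5 = 20)
j(Z) = sqrt(2)*sqrt(Z) (j(Z) = sqrt(2*Z) = sqrt(2)*sqrt(Z))
m(k, V) = -9 + 8/(18 + V) (m(k, V) = -9 + (sqrt(2)*sqrt(2) + 6)/(V + 18) = -9 + (2 + 6)/(18 + V) = -9 + 8/(18 + V))
m(J, -38)*1031 = ((-154 - 9*(-38))/(18 - 38))*1031 = ((-154 + 342)/(-20))*1031 = -1/20*188*1031 = -47/5*1031 = -48457/5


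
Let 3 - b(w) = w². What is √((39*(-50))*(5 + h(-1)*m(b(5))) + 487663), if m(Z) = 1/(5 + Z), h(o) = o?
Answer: √138083707/17 ≈ 691.23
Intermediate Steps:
b(w) = 3 - w²
√((39*(-50))*(5 + h(-1)*m(b(5))) + 487663) = √((39*(-50))*(5 - 1/(5 + (3 - 1*5²))) + 487663) = √(-1950*(5 - 1/(5 + (3 - 1*25))) + 487663) = √(-1950*(5 - 1/(5 + (3 - 25))) + 487663) = √(-1950*(5 - 1/(5 - 22)) + 487663) = √(-1950*(5 - 1/(-17)) + 487663) = √(-1950*(5 - 1*(-1/17)) + 487663) = √(-1950*(5 + 1/17) + 487663) = √(-1950*86/17 + 487663) = √(-167700/17 + 487663) = √(8122571/17) = √138083707/17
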